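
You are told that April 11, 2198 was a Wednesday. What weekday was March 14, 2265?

Tuesday

From April 11, 2198 to April 11, 2264: 66 years, of which 16 contain a Feb 29 — 50×365 + 16×366 = 24106 days.
(2200 is not a leap year (divisible by 100 but not 400).)
April 2264: 30 − 11 = 19 days remain.
Then 10 full months totalling 304 days.
March 1–14, 2265: 14 days.
Residual: 337 days.
Total: 24443 days.
24443 mod 7 = 6, so 6 days after Wednesday is Tuesday.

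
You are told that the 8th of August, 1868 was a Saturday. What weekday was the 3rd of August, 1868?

Count forward from the earlier date (August 3, 1868) to the later (August 8, 1868):
Within August 1868: 8 − 3 = 5 days.
5 mod 7 = 5, so 5 days before Saturday is Monday.

Monday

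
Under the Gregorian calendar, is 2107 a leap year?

No

2107 is not a leap year.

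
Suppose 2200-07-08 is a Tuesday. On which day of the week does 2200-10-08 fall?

Wednesday

July 2200: 31 − 8 = 23 days remain.
Then August (31), September (30): 31 + 30 = 61 days.
October 1–8, 2200: 8 days.
Total: 23 + 61 + 8 = 92 days.
92 mod 7 = 1, so 1 day after Tuesday is Wednesday.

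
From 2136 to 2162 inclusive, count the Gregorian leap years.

7

Years divisible by 4 in [2136, 2162]: 2136, 2140, 2144, 2148, 2152, 2156, 2160.
No century exceptions apply. Count: 7.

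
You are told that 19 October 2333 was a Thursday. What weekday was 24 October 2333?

Tuesday

Within October 2333: 24 − 19 = 5 days.
5 mod 7 = 5, so 5 days after Thursday is Tuesday.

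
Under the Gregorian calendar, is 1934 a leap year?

No

1934 is not a leap year.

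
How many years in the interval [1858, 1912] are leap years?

Years divisible by 4: 1860, 1864, …, 1912 — 14 in all.
Of these, 1900 is divisible by 100 but not 400, so not leap.
Leap years: 14 − 1 = 13.

13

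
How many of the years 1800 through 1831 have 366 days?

Years divisible by 4 in [1800, 1831]: 1800, 1804, 1808, 1812, 1816, 1820, 1824, 1828.
Of these, 1800 is divisible by 100 but not 400, so not leap.
Leap years: 8 − 1 = 7.

7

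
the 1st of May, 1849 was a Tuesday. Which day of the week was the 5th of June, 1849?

May 1849: 31 − 1 = 30 days remain.
June 1–5, 1849: 5 days.
Total: 30 + 5 = 35 days.
35 is a multiple of 7, so the 5th of June, 1849 falls on the same weekday: Tuesday.

Tuesday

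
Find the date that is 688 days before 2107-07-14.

2105-08-25

Count 688 days before July 14, 2107:
August 2105: 31 − 25 = 6 days remain.
Then 22 full months totalling 668 days.
July 1–14, 2107: 14 days.
Total: 6 + 668 + 14 = 688 days.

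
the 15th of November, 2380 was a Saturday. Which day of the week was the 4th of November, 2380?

Count forward from the earlier date (November 4, 2380) to the later (November 15, 2380):
Within November 2380: 15 − 4 = 11 days.
11 mod 7 = 4, so 4 days before Saturday is Tuesday.

Tuesday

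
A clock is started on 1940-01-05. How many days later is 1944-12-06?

Day-of-year of January 5, 1940: 5.
Day-of-year of December 6, 1944: 341.
1940 has 366 days, so 366 − 5 = 361 days remain in 1940.
Full years: 1941: 365; 1942: 365; 1943: 365. Sum = 1095.
Total: 361 + 1095 + 341 = 1797 days.

1797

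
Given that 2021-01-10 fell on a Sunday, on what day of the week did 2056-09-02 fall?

Saturday

From January 10, 2021 to January 10, 2056: 35 years, of which 8 contain a Feb 29 — 27×365 + 8×366 = 12783 days.
January 2056: 31 − 10 = 21 days remain.
Then February 2056 (29), March (31), April (30), May (31), June (30), July (31), August (31): 29 + 31 + 30 + 31 + 30 + 31 + 31 = 213 days.
September 1–2, 2056: 2 days.
Residual: 236 days.
Total: 13019 days.
13019 mod 7 = 6, so 6 days after Sunday is Saturday.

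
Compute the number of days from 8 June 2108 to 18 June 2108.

Within June 2108: 18 − 8 = 10 days.

10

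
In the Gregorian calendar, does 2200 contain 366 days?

No

2200 is not a leap year (divisible by 100 but not 400).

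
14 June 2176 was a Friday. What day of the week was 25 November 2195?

From June 14, 2176 to June 14, 2195: 19 years, of which 4 contain a Feb 29 — 15×365 + 4×366 = 6939 days.
June 2195: 30 − 14 = 16 days remain.
Then July (31), August (31), September (30), October (31): 31 + 31 + 30 + 31 = 123 days.
November 1–25, 2195: 25 days.
Residual: 164 days.
Total: 7103 days.
7103 mod 7 = 5, so 5 days after Friday is Wednesday.

Wednesday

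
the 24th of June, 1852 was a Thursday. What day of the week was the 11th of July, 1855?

Wednesday

June 24, 1852 → June 24, 1853: 365 days.
June 24, 1853 → June 24, 1854: 365 days.
June 24, 1854 → June 24, 1855: 365 days.
June 1855: 30 − 24 = 6 days remain.
July 1–11, 1855: 11 days.
Residual: 17 days.
Total: 1112 days.
1112 mod 7 = 6, so 6 days after Thursday is Wednesday.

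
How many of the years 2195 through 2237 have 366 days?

10

Years divisible by 4 in [2195, 2237]: 2196, 2200, 2204, 2208, 2212, 2216, 2220, 2224, 2228, 2232, 2236.
Of these, 2200 is divisible by 100 but not 400, so not leap.
Leap years: 11 − 1 = 10.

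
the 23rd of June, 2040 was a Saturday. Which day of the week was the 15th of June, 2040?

Friday

Count forward from the earlier date (June 15, 2040) to the later (June 23, 2040):
Within June 2040: 23 − 15 = 8 days.
8 mod 7 = 1, so 1 day before Saturday is Friday.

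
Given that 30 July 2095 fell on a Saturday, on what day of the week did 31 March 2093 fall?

Count forward from the earlier date (March 31, 2093) to the later (July 30, 2095):
Day-of-year of March 31, 2093: 90.
Day-of-year of July 30, 2095: 211.
2093 has 365 days, so 365 − 90 = 275 days remain in 2093.
Full years: 2094: 365. Sum = 365.
Total: 275 + 365 + 211 = 851 days.
851 mod 7 = 4, so 4 days before Saturday is Tuesday.

Tuesday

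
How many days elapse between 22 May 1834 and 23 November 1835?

550

May 1834: 31 − 22 = 9 days remain.
Then 17 full months totalling 518 days.
November 1–23, 1835: 23 days.
Total: 9 + 518 + 23 = 550 days.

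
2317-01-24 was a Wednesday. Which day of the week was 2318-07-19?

Day-of-year of January 24, 2317: 24.
Day-of-year of July 19, 2318: 200.
2317 has 365 days, so 365 − 24 = 341 days remain in 2317.
Total: 341 + 200 = 541 days.
541 mod 7 = 2, so 2 days after Wednesday is Friday.

Friday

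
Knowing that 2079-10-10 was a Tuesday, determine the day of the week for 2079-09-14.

Thursday

Count forward from the earlier date (September 14, 2079) to the later (October 10, 2079):
September 2079: 30 − 14 = 16 days remain.
October 1–10, 2079: 10 days.
Total: 16 + 10 = 26 days.
26 mod 7 = 5, so 5 days before Tuesday is Thursday.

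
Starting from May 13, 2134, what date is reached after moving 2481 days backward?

July 28, 2127

Count 2481 days before May 13, 2134:
Day-of-year of July 28, 2127: 209.
Day-of-year of May 13, 2134: 133.
2127 has 365 days, so 365 − 209 = 156 days remain in 2127.
Full years: 2128: 366; 2129: 365; 2130: 365; 2131: 365; 2132: 366; 2133: 365. Sum = 2192.
Total: 156 + 2192 + 133 = 2481 days.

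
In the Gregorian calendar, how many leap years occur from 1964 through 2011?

12

Years divisible by 4 in [1964, 2011]: 1964, 1968, 1972, 1976, 1980, 1984, 1988, 1992, 1996, 2000, 2004, 2008.
2000 is divisible by 400, so still leap.
No century exceptions apply. Count: 12.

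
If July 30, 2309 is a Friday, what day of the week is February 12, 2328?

Sunday

From July 30, 2309 to July 30, 2327: 18 years, of which 4 contain a Feb 29 — 14×365 + 4×366 = 6574 days.
July 2327: 31 − 30 = 1 day remains.
Then August (31), September (30), October (31), November (30), December (31), January (31): 31 + 30 + 31 + 30 + 31 + 31 = 184 days.
February 1–12, 2328: 12 days (2328 is a leap year).
Residual: 197 days.
Total: 6771 days.
6771 mod 7 = 2, so 2 days after Friday is Sunday.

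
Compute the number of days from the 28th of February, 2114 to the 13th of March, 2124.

3666

From February 28, 2114 to February 28, 2124: 10 years, of which 2 contain a Feb 29 — 8×365 + 2×366 = 3652 days.
February 2124: 29 − 28 = 1 day remains (2124 is a leap year, so February has 29 days).
March 1–13, 2124: 13 days.
Residual: 14 days.
Total: 3666 days.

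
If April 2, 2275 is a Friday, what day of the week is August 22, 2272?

Thursday

Count forward from the earlier date (August 22, 2272) to the later (April 2, 2275):
Day-of-year of August 22, 2272: 235.
Day-of-year of April 2, 2275: 92.
2272 has 366 days, so 366 − 235 = 131 days remain in 2272.
Full years: 2273: 365; 2274: 365. Sum = 730.
Total: 131 + 730 + 92 = 953 days.
953 mod 7 = 1, so 1 day before Friday is Thursday.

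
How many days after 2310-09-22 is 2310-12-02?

71

September 2310: 30 − 22 = 8 days remain.
Then October (31), November (30): 31 + 30 = 61 days.
December 1–2, 2310: 2 days.
Total: 8 + 61 + 2 = 71 days.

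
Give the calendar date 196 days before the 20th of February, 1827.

the 8th of August, 1826

Count 196 days before February 20, 1827:
Day-of-year of August 8, 1826: 220.
Day-of-year of February 20, 1827: 51.
1826 has 365 days, so 365 − 220 = 145 days remain in 1826.
Total: 145 + 51 = 196 days.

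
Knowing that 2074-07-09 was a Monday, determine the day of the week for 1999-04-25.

Count forward from the earlier date (April 25, 1999) to the later (July 9, 2074):
From April 25, 1999 to April 25, 2074: 75 years, of which 19 contain a Feb 29 — 56×365 + 19×366 = 27394 days.
(2000 is a leap year (divisible by 400).)
April 2074: 30 − 25 = 5 days remain.
Then May (31), June (30): 31 + 30 = 61 days.
July 1–9, 2074: 9 days.
Residual: 75 days.
Total: 27469 days.
27469 mod 7 = 1, so 1 day before Monday is Sunday.

Sunday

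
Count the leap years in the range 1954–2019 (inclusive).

16

Years divisible by 4: 1956, 1960, …, 2016 — 16 in all.
2000 is divisible by 400, so still leap.
No century exceptions apply. Count: 16.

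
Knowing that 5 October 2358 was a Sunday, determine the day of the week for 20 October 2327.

Thursday

Count forward from the earlier date (October 20, 2327) to the later (October 5, 2358):
From October 20, 2327 to October 20, 2357: 30 years, of which 8 contain a Feb 29 — 22×365 + 8×366 = 10958 days.
October 2357: 31 − 20 = 11 days remain.
Then 11 full months totalling 334 days.
October 1–5, 2358: 5 days.
Residual: 350 days.
Total: 11308 days.
11308 mod 7 = 3, so 3 days before Sunday is Thursday.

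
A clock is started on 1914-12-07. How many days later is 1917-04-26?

871

Day-of-year of December 7, 1914: 341.
Day-of-year of April 26, 1917: 116.
1914 has 365 days, so 365 − 341 = 24 days remain in 1914.
Full years: 1915: 365; 1916: 366. Sum = 731.
Total: 24 + 731 + 116 = 871 days.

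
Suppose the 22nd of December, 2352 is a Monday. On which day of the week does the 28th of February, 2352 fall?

Thursday

Count forward from the earlier date (February 28, 2352) to the later (December 22, 2352):
February 2352: 29 − 28 = 1 day remains (2352 is a leap year, so February has 29 days).
Then 9 full months totalling 275 days.
December 1–22, 2352: 22 days.
Total: 1 + 275 + 22 = 298 days.
298 mod 7 = 4, so 4 days before Monday is Thursday.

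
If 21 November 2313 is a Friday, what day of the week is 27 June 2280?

Count forward from the earlier date (June 27, 2280) to the later (November 21, 2313):
From June 27, 2280 to June 27, 2313: 33 years, of which 7 contain a Feb 29 — 26×365 + 7×366 = 12052 days.
(2300 is not a leap year (divisible by 100 but not 400).)
June 2313: 30 − 27 = 3 days remain.
Then July (31), August (31), September (30), October (31): 31 + 31 + 30 + 31 = 123 days.
November 1–21, 2313: 21 days.
Residual: 147 days.
Total: 12199 days.
12199 mod 7 = 5, so 5 days before Friday is Sunday.

Sunday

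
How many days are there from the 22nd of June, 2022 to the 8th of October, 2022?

108

June 2022: 30 − 22 = 8 days remain.
Then July (31), August (31), September (30): 31 + 31 + 30 = 92 days.
October 1–8, 2022: 8 days.
Total: 8 + 92 + 8 = 108 days.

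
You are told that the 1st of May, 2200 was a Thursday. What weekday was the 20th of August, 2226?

Sunday

From May 1, 2200 to May 1, 2226: 26 years, of which 6 contain a Feb 29 — 20×365 + 6×366 = 9496 days.
May 2226: 31 − 1 = 30 days remain.
Then June (30), July (31): 30 + 31 = 61 days.
August 1–20, 2226: 20 days.
Residual: 111 days.
Total: 9607 days.
9607 mod 7 = 3, so 3 days after Thursday is Sunday.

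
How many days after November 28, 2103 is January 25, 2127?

Day-of-year of November 28, 2103: 332.
Day-of-year of January 25, 2127: 25.
2103 has 365 days, so 365 − 332 = 33 days remain in 2103.
Full years 2104–2126: 17 common + 6 leap = 17×365 + 6×366 = 8401 days.
Total: 33 + 8401 + 25 = 8459 days.

8459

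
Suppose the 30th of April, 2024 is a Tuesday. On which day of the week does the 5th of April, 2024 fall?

Count forward from the earlier date (April 5, 2024) to the later (April 30, 2024):
Within April 2024: 30 − 5 = 25 days.
25 mod 7 = 4, so 4 days before Tuesday is Friday.

Friday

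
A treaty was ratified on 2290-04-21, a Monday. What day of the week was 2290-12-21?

Sunday

April 2290: 30 − 21 = 9 days remain.
Then May (31), June (30), July (31), August (31), September (30), October (31), November (30): 31 + 30 + 31 + 31 + 30 + 31 + 30 = 214 days.
December 1–21, 2290: 21 days.
Total: 9 + 214 + 21 = 244 days.
244 mod 7 = 6, so 6 days after Monday is Sunday.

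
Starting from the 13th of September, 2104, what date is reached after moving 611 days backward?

the 11th of January, 2103

Count 611 days before September 13, 2104:
January 11, 2103 → January 11, 2104: 365 days.
January 2104: 31 − 11 = 20 days remain.
Then February 2104 (29), March (31), April (30), May (31), June (30), July (31), August (31): 29 + 31 + 30 + 31 + 30 + 31 + 31 = 213 days.
September 1–13, 2104: 13 days.
Residual: 246 days.
Total: 611 days.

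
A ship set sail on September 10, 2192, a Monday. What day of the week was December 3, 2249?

Monday

From September 10, 2192 to September 10, 2249: 57 years, of which 13 contain a Feb 29 — 44×365 + 13×366 = 20818 days.
(2200 is not a leap year (divisible by 100 but not 400).)
September 2249: 30 − 10 = 20 days remain.
Then October (31), November (30): 31 + 30 = 61 days.
December 1–3, 2249: 3 days.
Residual: 84 days.
Total: 20902 days.
20902 is a multiple of 7, so December 3, 2249 falls on the same weekday: Monday.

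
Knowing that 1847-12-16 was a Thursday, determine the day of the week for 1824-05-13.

Thursday

Count forward from the earlier date (May 13, 1824) to the later (December 16, 1847):
Day-of-year of May 13, 1824: 134.
Day-of-year of December 16, 1847: 350.
1824 has 366 days, so 366 − 134 = 232 days remain in 1824.
Full years 1825–1846: 17 common + 5 leap = 17×365 + 5×366 = 8035 days.
Total: 232 + 8035 + 350 = 8617 days.
8617 is a multiple of 7, so 1824-05-13 falls on the same weekday: Thursday.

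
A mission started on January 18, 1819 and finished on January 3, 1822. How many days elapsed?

1081

Day-of-year of January 18, 1819: 18.
Day-of-year of January 3, 1822: 3.
1819 has 365 days, so 365 − 18 = 347 days remain in 1819.
Full years: 1820: 366; 1821: 365. Sum = 731.
Total: 347 + 731 + 3 = 1081 days.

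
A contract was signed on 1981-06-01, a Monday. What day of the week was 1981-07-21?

June 1981: 30 − 1 = 29 days remain.
July 1–21, 1981: 21 days.
Total: 29 + 21 = 50 days.
50 mod 7 = 1, so 1 day after Monday is Tuesday.

Tuesday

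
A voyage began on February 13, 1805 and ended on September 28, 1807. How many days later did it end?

Day-of-year of February 13, 1805: 44.
Day-of-year of September 28, 1807: 271.
1805 has 365 days, so 365 − 44 = 321 days remain in 1805.
Full years: 1806: 365. Sum = 365.
Total: 321 + 365 + 271 = 957 days.

957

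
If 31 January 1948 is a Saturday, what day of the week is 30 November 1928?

Count forward from the earlier date (November 30, 1928) to the later (January 31, 1948):
From November 30, 1928 to November 30, 1947: 19 years, of which 4 contain a Feb 29 — 15×365 + 4×366 = 6939 days.
November 1947: 30 − 30 = 0 days remain.
Then December (31): 31 days.
January 1–31, 1948: 31 days.
Residual: 62 days.
Total: 7001 days.
7001 mod 7 = 1, so 1 day before Saturday is Friday.

Friday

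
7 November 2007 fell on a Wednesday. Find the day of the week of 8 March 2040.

Thursday

Day-of-year of November 7, 2007: 311.
Day-of-year of March 8, 2040: 68.
2007 has 365 days, so 365 − 311 = 54 days remain in 2007.
Full years 2008–2039: 24 common + 8 leap = 24×365 + 8×366 = 11688 days.
Total: 54 + 11688 + 68 = 11810 days.
11810 mod 7 = 1, so 1 day after Wednesday is Thursday.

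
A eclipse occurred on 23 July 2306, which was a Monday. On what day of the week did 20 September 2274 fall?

Sunday

Count forward from the earlier date (September 20, 2274) to the later (July 23, 2306):
From September 20, 2274 to September 20, 2305: 31 years, of which 7 contain a Feb 29 — 24×365 + 7×366 = 11322 days.
(2300 is not a leap year (divisible by 100 but not 400).)
September 2305: 30 − 20 = 10 days remain.
Then 9 full months totalling 273 days.
July 1–23, 2306: 23 days.
Residual: 306 days.
Total: 11628 days.
11628 mod 7 = 1, so 1 day before Monday is Sunday.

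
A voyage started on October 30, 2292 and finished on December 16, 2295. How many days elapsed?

1142

October 30, 2292 → October 30, 2293: 365 days.
October 30, 2293 → October 30, 2294: 365 days.
October 30, 2294 → October 30, 2295: 365 days.
October 2295: 31 − 30 = 1 day remains.
Then November (30): 30 days.
December 1–16, 2295: 16 days.
Residual: 47 days.
Total: 1142 days.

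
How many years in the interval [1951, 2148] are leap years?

Years divisible by 4: 1952, 1956, …, 2148 — 50 in all.
Of these, 2100 is divisible by 100 but not 400, so not leap.
2000 is divisible by 400, so still leap.
Leap years: 50 − 1 = 49.

49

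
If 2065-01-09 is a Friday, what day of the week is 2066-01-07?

January 2065: 31 − 9 = 22 days remain.
Then 11 full months totalling 334 days.
January 1–7, 2066: 7 days.
Residual: 363 days.
Total: 363 days.
363 mod 7 = 6, so 6 days after Friday is Thursday.

Thursday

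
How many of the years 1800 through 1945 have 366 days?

Years divisible by 4: 1800, 1804, …, 1944 — 37 in all.
Of these, 1800, 1900 are divisible by 100 but not 400, so not leap.
Leap years: 37 − 2 = 35.

35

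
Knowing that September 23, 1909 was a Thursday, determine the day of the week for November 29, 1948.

From September 23, 1909 to September 23, 1948: 39 years, of which 10 contain a Feb 29 — 29×365 + 10×366 = 14245 days.
September 1948: 30 − 23 = 7 days remain.
Then October (31): 31 days.
November 1–29, 1948: 29 days.
Residual: 67 days.
Total: 14312 days.
14312 mod 7 = 4, so 4 days after Thursday is Monday.

Monday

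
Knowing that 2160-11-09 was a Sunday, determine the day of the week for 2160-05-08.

Count forward from the earlier date (May 8, 2160) to the later (November 9, 2160):
May 2160: 31 − 8 = 23 days remain.
Then June (30), July (31), August (31), September (30), October (31): 30 + 31 + 31 + 30 + 31 = 153 days.
November 1–9, 2160: 9 days.
Total: 23 + 153 + 9 = 185 days.
185 mod 7 = 3, so 3 days before Sunday is Thursday.

Thursday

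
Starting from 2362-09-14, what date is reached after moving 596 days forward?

2364-05-02

Count 596 days after September 14, 2362:
September 14, 2362 → September 14, 2363: 365 days.
September 2363: 30 − 14 = 16 days remain.
Then October (31), November (30), December (31), January (31), February 2364 (29), March (31), April (30): 31 + 30 + 31 + 31 + 29 + 31 + 30 = 213 days.
May 1–2, 2364: 2 days.
Residual: 231 days.
Total: 596 days.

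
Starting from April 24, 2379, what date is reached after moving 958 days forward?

December 7, 2381

Count 958 days after April 24, 2379:
April 2379: 30 − 24 = 6 days remain.
Then 31 full months totalling 945 days.
December 1–7, 2381: 7 days.
Total: 6 + 945 + 7 = 958 days.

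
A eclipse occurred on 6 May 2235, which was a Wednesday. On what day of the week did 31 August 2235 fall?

May 2235: 31 − 6 = 25 days remain.
Then June (30), July (31): 30 + 31 = 61 days.
August 1–31, 2235: 31 days.
Total: 25 + 61 + 31 = 117 days.
117 mod 7 = 5, so 5 days after Wednesday is Monday.

Monday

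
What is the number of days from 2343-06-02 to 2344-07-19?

June 2, 2343 → June 2, 2344: 366 days (2344 is a leap year).
June 2344: 30 − 2 = 28 days remain.
July 1–19, 2344: 19 days.
Residual: 47 days.
Total: 413 days.

413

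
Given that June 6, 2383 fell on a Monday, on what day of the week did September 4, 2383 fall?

June 2383: 30 − 6 = 24 days remain.
Then July (31), August (31): 31 + 31 = 62 days.
September 1–4, 2383: 4 days.
Total: 24 + 62 + 4 = 90 days.
90 mod 7 = 6, so 6 days after Monday is Sunday.

Sunday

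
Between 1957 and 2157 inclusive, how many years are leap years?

49

Years divisible by 4: 1960, 1964, …, 2156 — 50 in all.
Of these, 2100 is divisible by 100 but not 400, so not leap.
2000 is divisible by 400, so still leap.
Leap years: 50 − 1 = 49.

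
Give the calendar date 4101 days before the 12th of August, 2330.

the 21st of May, 2319

Count 4101 days before August 12, 2330:
From May 21, 2319 to May 21, 2330: 11 years, of which 3 contain a Feb 29 — 8×365 + 3×366 = 4018 days.
May 2330: 31 − 21 = 10 days remain.
Then June (30), July (31): 30 + 31 = 61 days.
August 1–12, 2330: 12 days.
Residual: 83 days.
Total: 4101 days.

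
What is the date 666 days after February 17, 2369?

December 15, 2370

Count 666 days after February 17, 2369:
February 2369: 28 − 17 = 11 days remain (2369 is not a leap year, so February has 28 days).
Then 21 full months totalling 640 days.
December 1–15, 2370: 15 days.
Total: 11 + 640 + 15 = 666 days.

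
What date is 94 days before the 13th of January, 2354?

the 11th of October, 2353

Count 94 days before January 13, 2354:
Day-of-year of October 11, 2353: 284.
Day-of-year of January 13, 2354: 13.
2353 has 365 days, so 365 − 284 = 81 days remain in 2353.
Total: 81 + 13 = 94 days.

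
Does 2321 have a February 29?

2321 is not a leap year.

No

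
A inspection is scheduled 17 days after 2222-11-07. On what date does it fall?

2222-11-24

Count 17 days after November 7, 2222:
Within November 2222: 24 − 7 = 17 days.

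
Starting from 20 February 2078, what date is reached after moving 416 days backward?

31 December 2076

Count 416 days before February 20, 2078:
December 2076: 31 − 31 = 0 days remain.
Then 13 full months totalling 396 days.
February 1–20, 2078: 20 days (2078 is not a leap year).
Total: 0 + 396 + 20 = 416 days.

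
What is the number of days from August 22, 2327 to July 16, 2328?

August 2327: 31 − 22 = 9 days remain.
Then 10 full months totalling 304 days.
July 1–16, 2328: 16 days.
Total: 9 + 304 + 16 = 329 days.

329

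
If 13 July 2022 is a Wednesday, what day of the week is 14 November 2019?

Count forward from the earlier date (November 14, 2019) to the later (July 13, 2022):
November 14, 2019 → November 14, 2020: 366 days (2020 is a leap year).
November 14, 2020 → November 14, 2021: 365 days.
November 2021: 30 − 14 = 16 days remain.
Then December (31), January (31), February 2022 (28), March (31), April (30), May (31), June (30): 31 + 31 + 28 + 31 + 30 + 31 + 30 = 212 days.
July 1–13, 2022: 13 days.
Residual: 241 days.
Total: 972 days.
972 mod 7 = 6, so 6 days before Wednesday is Thursday.

Thursday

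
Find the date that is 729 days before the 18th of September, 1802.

the 19th of September, 1800

Count 729 days before September 18, 1802:
September 19, 1800 → September 19, 1801: 365 days.
September 1801: 30 − 19 = 11 days remain.
Then 11 full months totalling 335 days.
September 1–18, 1802: 18 days.
Residual: 364 days.
Total: 729 days.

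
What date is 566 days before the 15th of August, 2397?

the 27th of January, 2396

Count 566 days before August 15, 2397:
Day-of-year of January 27, 2396: 27.
Day-of-year of August 15, 2397: 227.
2396 has 366 days, so 366 − 27 = 339 days remain in 2396.
Total: 339 + 227 = 566 days.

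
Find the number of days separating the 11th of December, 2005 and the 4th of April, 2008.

845

December 11, 2005 → December 11, 2006: 365 days.
December 11, 2006 → December 11, 2007: 365 days.
December 2007: 31 − 11 = 20 days remain.
Then January (31), February 2008 (29), March (31): 31 + 29 + 31 = 91 days.
April 1–4, 2008: 4 days.
Residual: 115 days.
Total: 845 days.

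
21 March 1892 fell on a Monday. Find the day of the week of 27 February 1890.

Thursday

Count forward from the earlier date (February 27, 1890) to the later (March 21, 1892):
February 1890: 28 − 27 = 1 day remains (1890 is not a leap year, so February has 28 days).
Then 24 full months totalling 731 days.
March 1–21, 1892: 21 days.
Total: 1 + 731 + 21 = 753 days.
753 mod 7 = 4, so 4 days before Monday is Thursday.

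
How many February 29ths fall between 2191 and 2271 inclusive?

19

Years divisible by 4: 2192, 2196, …, 2268 — 20 in all.
Of these, 2200 is divisible by 100 but not 400, so not leap.
Leap years: 20 − 1 = 19.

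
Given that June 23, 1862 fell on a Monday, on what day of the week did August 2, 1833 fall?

Friday

Count forward from the earlier date (August 2, 1833) to the later (June 23, 1862):
Day-of-year of August 2, 1833: 214.
Day-of-year of June 23, 1862: 174.
1833 has 365 days, so 365 − 214 = 151 days remain in 1833.
Full years 1834–1861: 21 common + 7 leap = 21×365 + 7×366 = 10227 days.
Total: 151 + 10227 + 174 = 10552 days.
10552 mod 7 = 3, so 3 days before Monday is Friday.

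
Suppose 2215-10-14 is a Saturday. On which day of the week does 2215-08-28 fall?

Count forward from the earlier date (August 28, 2215) to the later (October 14, 2215):
August 2215: 31 − 28 = 3 days remain.
Then September (30): 30 days.
October 1–14, 2215: 14 days.
Total: 3 + 30 + 14 = 47 days.
47 mod 7 = 5, so 5 days before Saturday is Monday.

Monday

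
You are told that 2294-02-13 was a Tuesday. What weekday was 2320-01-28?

Day-of-year of February 13, 2294: 44.
Day-of-year of January 28, 2320: 28.
2294 has 365 days, so 365 − 44 = 321 days remain in 2294.
Full years 2295–2319: 20 common + 5 leap = 20×365 + 5×366 = 9130 days.
Total: 321 + 9130 + 28 = 9479 days.
9479 mod 7 = 1, so 1 day after Tuesday is Wednesday.

Wednesday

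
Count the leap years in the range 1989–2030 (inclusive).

Years divisible by 4 in [1989, 2030]: 1992, 1996, 2000, 2004, 2008, 2012, 2016, 2020, 2024, 2028.
2000 is divisible by 400, so still leap.
No century exceptions apply. Count: 10.

10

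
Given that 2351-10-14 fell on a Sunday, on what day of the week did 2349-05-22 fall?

Sunday

Count forward from the earlier date (May 22, 2349) to the later (October 14, 2351):
May 22, 2349 → May 22, 2350: 365 days.
May 22, 2350 → May 22, 2351: 365 days.
May 2351: 31 − 22 = 9 days remain.
Then June (30), July (31), August (31), September (30): 30 + 31 + 31 + 30 = 122 days.
October 1–14, 2351: 14 days.
Residual: 145 days.
Total: 875 days.
875 is a multiple of 7, so 2349-05-22 falls on the same weekday: Sunday.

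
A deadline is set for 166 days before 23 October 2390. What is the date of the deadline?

10 May 2390

Count 166 days before October 23, 2390:
May 2390: 31 − 10 = 21 days remain.
Then June (30), July (31), August (31), September (30): 30 + 31 + 31 + 30 = 122 days.
October 1–23, 2390: 23 days.
Total: 21 + 122 + 23 = 166 days.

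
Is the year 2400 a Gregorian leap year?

2400 is a leap year (divisible by 400).

Yes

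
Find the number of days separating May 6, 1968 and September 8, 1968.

May 1968: 31 − 6 = 25 days remain.
Then June (30), July (31), August (31): 30 + 31 + 31 = 92 days.
September 1–8, 1968: 8 days.
Total: 25 + 92 + 8 = 125 days.

125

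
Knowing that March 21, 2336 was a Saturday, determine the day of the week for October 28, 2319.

Count forward from the earlier date (October 28, 2319) to the later (March 21, 2336):
From October 28, 2319 to October 28, 2335: 16 years, of which 4 contain a Feb 29 — 12×365 + 4×366 = 5844 days.
October 2335: 31 − 28 = 3 days remain.
Then November (30), December (31), January (31), February 2336 (29): 30 + 31 + 31 + 29 = 121 days.
March 1–21, 2336: 21 days.
Residual: 145 days.
Total: 5989 days.
5989 mod 7 = 4, so 4 days before Saturday is Tuesday.

Tuesday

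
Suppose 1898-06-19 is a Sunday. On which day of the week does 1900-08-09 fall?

Thursday

June 1898: 30 − 19 = 11 days remain.
Then 25 full months totalling 761 days.
August 1–9, 1900: 9 days.
Total: 11 + 761 + 9 = 781 days.
781 mod 7 = 4, so 4 days after Sunday is Thursday.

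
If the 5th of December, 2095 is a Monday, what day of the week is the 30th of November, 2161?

From December 5, 2095 to December 5, 2160: 65 years, of which 16 contain a Feb 29 — 49×365 + 16×366 = 23741 days.
(2100 is not a leap year (divisible by 100 but not 400).)
December 2160: 31 − 5 = 26 days remain.
Then 10 full months totalling 304 days.
November 1–30, 2161: 30 days.
Residual: 360 days.
Total: 24101 days.
24101 is a multiple of 7, so the 30th of November, 2161 falls on the same weekday: Monday.

Monday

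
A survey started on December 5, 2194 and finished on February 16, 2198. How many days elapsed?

Day-of-year of December 5, 2194: 339.
Day-of-year of February 16, 2198: 47.
2194 has 365 days, so 365 − 339 = 26 days remain in 2194.
Full years: 2195: 365; 2196: 366; 2197: 365. Sum = 1096.
Total: 26 + 1096 + 47 = 1169 days.

1169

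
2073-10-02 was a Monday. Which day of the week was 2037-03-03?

Count forward from the earlier date (March 3, 2037) to the later (October 2, 2073):
Day-of-year of March 3, 2037: 62.
Day-of-year of October 2, 2073: 275.
2037 has 365 days, so 365 − 62 = 303 days remain in 2037.
Full years 2038–2072: 26 common + 9 leap = 26×365 + 9×366 = 12784 days.
Total: 303 + 12784 + 275 = 13362 days.
13362 mod 7 = 6, so 6 days before Monday is Tuesday.

Tuesday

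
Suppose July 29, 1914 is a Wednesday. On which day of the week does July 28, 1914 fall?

Tuesday

Count forward from the earlier date (July 28, 1914) to the later (July 29, 1914):
Within July 1914: 29 − 28 = 1 day.
1 mod 7 = 1, so 1 day before Wednesday is Tuesday.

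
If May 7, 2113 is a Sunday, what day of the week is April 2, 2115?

May 7, 2113 → May 7, 2114: 365 days.
May 2114: 31 − 7 = 24 days remain.
Then 10 full months totalling 304 days.
April 1–2, 2115: 2 days.
Residual: 330 days.
Total: 695 days.
695 mod 7 = 2, so 2 days after Sunday is Tuesday.

Tuesday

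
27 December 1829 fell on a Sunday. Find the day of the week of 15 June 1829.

Monday

Count forward from the earlier date (June 15, 1829) to the later (December 27, 1829):
June 1829: 30 − 15 = 15 days remain.
Then July (31), August (31), September (30), October (31), November (30): 31 + 31 + 30 + 31 + 30 = 153 days.
December 1–27, 1829: 27 days.
Total: 15 + 153 + 27 = 195 days.
195 mod 7 = 6, so 6 days before Sunday is Monday.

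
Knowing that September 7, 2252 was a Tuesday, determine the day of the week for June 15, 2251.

Count forward from the earlier date (June 15, 2251) to the later (September 7, 2252):
Day-of-year of June 15, 2251: 166.
Day-of-year of September 7, 2252: 251.
2251 has 365 days, so 365 − 166 = 199 days remain in 2251.
Total: 199 + 251 = 450 days.
450 mod 7 = 2, so 2 days before Tuesday is Sunday.

Sunday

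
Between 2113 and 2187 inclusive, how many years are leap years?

18

Years divisible by 4: 2116, 2120, …, 2184 — 18 in all.
No century exceptions apply. Count: 18.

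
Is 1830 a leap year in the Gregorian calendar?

1830 is not a leap year.

No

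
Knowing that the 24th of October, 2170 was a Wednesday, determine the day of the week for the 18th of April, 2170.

Wednesday

Count forward from the earlier date (April 18, 2170) to the later (October 24, 2170):
April 2170: 30 − 18 = 12 days remain.
Then May (31), June (30), July (31), August (31), September (30): 31 + 30 + 31 + 31 + 30 = 153 days.
October 1–24, 2170: 24 days.
Total: 12 + 153 + 24 = 189 days.
189 is a multiple of 7, so the 18th of April, 2170 falls on the same weekday: Wednesday.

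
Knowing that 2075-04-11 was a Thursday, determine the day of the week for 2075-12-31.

Tuesday

April 2075: 30 − 11 = 19 days remain.
Then May (31), June (30), July (31), August (31), September (30), October (31), November (30): 31 + 30 + 31 + 31 + 30 + 31 + 30 = 214 days.
December 1–31, 2075: 31 days.
Total: 19 + 214 + 31 = 264 days.
264 mod 7 = 5, so 5 days after Thursday is Tuesday.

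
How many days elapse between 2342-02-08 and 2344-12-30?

Day-of-year of February 8, 2342: 39.
Day-of-year of December 30, 2344: 365.
2342 has 365 days, so 365 − 39 = 326 days remain in 2342.
Full years: 2343: 365. Sum = 365.
Total: 326 + 365 + 365 = 1056 days.

1056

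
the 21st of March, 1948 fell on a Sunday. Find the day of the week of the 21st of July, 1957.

Sunday

From March 21, 1948 to March 21, 1957: 9 years, of which 2 contain a Feb 29 — 7×365 + 2×366 = 3287 days.
March 1957: 31 − 21 = 10 days remain.
Then April (30), May (31), June (30): 30 + 31 + 30 = 91 days.
July 1–21, 1957: 21 days.
Residual: 122 days.
Total: 3409 days.
3409 is a multiple of 7, so the 21st of July, 1957 falls on the same weekday: Sunday.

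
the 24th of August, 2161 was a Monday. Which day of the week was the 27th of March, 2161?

Count forward from the earlier date (March 27, 2161) to the later (August 24, 2161):
March 2161: 31 − 27 = 4 days remain.
Then April (30), May (31), June (30), July (31): 30 + 31 + 30 + 31 = 122 days.
August 1–24, 2161: 24 days.
Total: 4 + 122 + 24 = 150 days.
150 mod 7 = 3, so 3 days before Monday is Friday.

Friday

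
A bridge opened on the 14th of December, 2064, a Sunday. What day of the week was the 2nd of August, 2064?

Count forward from the earlier date (August 2, 2064) to the later (December 14, 2064):
August 2064: 31 − 2 = 29 days remain.
Then September (30), October (31), November (30): 30 + 31 + 30 = 91 days.
December 1–14, 2064: 14 days.
Total: 29 + 91 + 14 = 134 days.
134 mod 7 = 1, so 1 day before Sunday is Saturday.

Saturday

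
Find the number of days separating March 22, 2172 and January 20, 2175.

March 22, 2172 → March 22, 2173: 365 days.
March 22, 2173 → March 22, 2174: 365 days.
March 2174: 31 − 22 = 9 days remain.
Then 9 full months totalling 275 days.
January 1–20, 2175: 20 days.
Residual: 304 days.
Total: 1034 days.

1034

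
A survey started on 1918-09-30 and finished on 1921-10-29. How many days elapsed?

Day-of-year of September 30, 1918: 273.
Day-of-year of October 29, 1921: 302.
1918 has 365 days, so 365 − 273 = 92 days remain in 1918.
Full years: 1919: 365; 1920: 366. Sum = 731.
Total: 92 + 731 + 302 = 1125 days.

1125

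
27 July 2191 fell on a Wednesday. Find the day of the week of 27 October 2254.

From July 27, 2191 to July 27, 2254: 63 years, of which 15 contain a Feb 29 — 48×365 + 15×366 = 23010 days.
(2200 is not a leap year (divisible by 100 but not 400).)
July 2254: 31 − 27 = 4 days remain.
Then August (31), September (30): 31 + 30 = 61 days.
October 1–27, 2254: 27 days.
Residual: 92 days.
Total: 23102 days.
23102 mod 7 = 2, so 2 days after Wednesday is Friday.

Friday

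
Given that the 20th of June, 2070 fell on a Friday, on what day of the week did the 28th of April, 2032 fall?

Wednesday

Count forward from the earlier date (April 28, 2032) to the later (June 20, 2070):
Day-of-year of April 28, 2032: 119.
Day-of-year of June 20, 2070: 171.
2032 has 366 days, so 366 − 119 = 247 days remain in 2032.
Full years 2033–2069: 28 common + 9 leap = 28×365 + 9×366 = 13514 days.
Total: 247 + 13514 + 171 = 13932 days.
13932 mod 7 = 2, so 2 days before Friday is Wednesday.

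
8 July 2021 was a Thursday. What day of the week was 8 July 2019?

Monday

Count forward from the earlier date (July 8, 2019) to the later (July 8, 2021):
Day-of-year of July 8, 2019: 189.
Day-of-year of July 8, 2021: 189.
2019 has 365 days, so 365 − 189 = 176 days remain in 2019.
Full years: 2020: 366. Sum = 366.
Total: 176 + 366 + 189 = 731 days.
731 mod 7 = 3, so 3 days before Thursday is Monday.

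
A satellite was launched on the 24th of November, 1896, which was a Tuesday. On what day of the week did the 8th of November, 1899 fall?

November 24, 1896 → November 24, 1897: 365 days.
November 24, 1897 → November 24, 1898: 365 days.
November 1898: 30 − 24 = 6 days remain.
Then 11 full months totalling 335 days.
November 1–8, 1899: 8 days.
Residual: 349 days.
Total: 1079 days.
1079 mod 7 = 1, so 1 day after Tuesday is Wednesday.

Wednesday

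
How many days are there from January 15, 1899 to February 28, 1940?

15018

From January 15, 1899 to January 15, 1940: 41 years, of which 9 contain a Feb 29 — 32×365 + 9×366 = 14974 days.
(1900 is not a leap year (divisible by 100 but not 400).)
January 1940: 31 − 15 = 16 days remain.
February 1–28, 1940: 28 days (1940 is a leap year).
Residual: 44 days.
Total: 15018 days.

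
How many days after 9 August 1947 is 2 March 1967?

7145

From August 9, 1947 to August 9, 1966: 19 years, of which 5 contain a Feb 29 — 14×365 + 5×366 = 6940 days.
August 1966: 31 − 9 = 22 days remain.
Then September (30), October (31), November (30), December (31), January (31), February 1967 (28): 30 + 31 + 30 + 31 + 31 + 28 = 181 days.
March 1–2, 1967: 2 days.
Residual: 205 days.
Total: 7145 days.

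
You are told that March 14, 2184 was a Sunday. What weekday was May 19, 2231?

Thursday

From March 14, 2184 to March 14, 2231: 47 years, of which 10 contain a Feb 29 — 37×365 + 10×366 = 17165 days.
(2200 is not a leap year (divisible by 100 but not 400).)
March 2231: 31 − 14 = 17 days remain.
Then April (30): 30 days.
May 1–19, 2231: 19 days.
Residual: 66 days.
Total: 17231 days.
17231 mod 7 = 4, so 4 days after Sunday is Thursday.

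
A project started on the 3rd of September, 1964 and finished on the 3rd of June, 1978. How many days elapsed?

Day-of-year of September 3, 1964: 247.
Day-of-year of June 3, 1978: 154.
1964 has 366 days, so 366 − 247 = 119 days remain in 1964.
Full years 1965–1977: 10 common + 3 leap = 10×365 + 3×366 = 4748 days.
Total: 119 + 4748 + 154 = 5021 days.

5021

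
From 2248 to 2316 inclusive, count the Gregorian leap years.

17

Years divisible by 4: 2248, 2252, …, 2316 — 18 in all.
Of these, 2300 is divisible by 100 but not 400, so not leap.
Leap years: 18 − 1 = 17.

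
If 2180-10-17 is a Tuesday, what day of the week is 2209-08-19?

Saturday

Day-of-year of October 17, 2180: 291.
Day-of-year of August 19, 2209: 231.
2180 has 366 days, so 366 − 291 = 75 days remain in 2180.
Full years 2181–2208: 22 common + 6 leap = 22×365 + 6×366 = 10226 days.
Total: 75 + 10226 + 231 = 10532 days.
10532 mod 7 = 4, so 4 days after Tuesday is Saturday.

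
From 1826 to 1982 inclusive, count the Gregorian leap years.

38

Years divisible by 4: 1828, 1832, …, 1980 — 39 in all.
Of these, 1900 is divisible by 100 but not 400, so not leap.
Leap years: 39 − 1 = 38.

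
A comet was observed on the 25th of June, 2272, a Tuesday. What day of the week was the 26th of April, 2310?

Day-of-year of June 25, 2272: 177.
Day-of-year of April 26, 2310: 116.
2272 has 366 days, so 366 − 177 = 189 days remain in 2272.
Full years 2273–2309: 29 common + 8 leap = 29×365 + 8×366 = 13513 days.
Total: 189 + 13513 + 116 = 13818 days.
13818 is a multiple of 7, so the 26th of April, 2310 falls on the same weekday: Tuesday.

Tuesday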